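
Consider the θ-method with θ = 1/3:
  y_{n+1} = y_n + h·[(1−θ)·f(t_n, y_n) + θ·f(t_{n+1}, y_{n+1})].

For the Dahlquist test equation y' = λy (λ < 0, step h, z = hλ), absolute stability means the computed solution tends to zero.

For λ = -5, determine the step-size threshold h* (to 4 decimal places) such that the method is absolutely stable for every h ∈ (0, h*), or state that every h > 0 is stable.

(-6.0000,0); λ=-5 ⇒ h* = (6)/5 = 1.2000.

Test eqn y'=λy, z=hλ:
  y_{n+1} = y_n + z·[2/3·y_n + 1/3·y_{n+1}] ⇒ (1 − 1/3z)y_{n+1} = (1 + 2/3z)y_n
  ⇒ R(z) = (1 + 2/3z)/(1 − 1/3z).

Solve |R(x)|<1 on ℝ⁻.
x=-1.68: |R|=0.0769
R=−1: 1+2/3x = −1+1/3x ⇒ -1/3x=2 ⇒ x=2/(-1/3)=-6.0000
Confirm numerically:
  x=-5.146: |R|=0.89516 <1
  x=-3.743: |R|=0.66528 <1
  x=-2.954: |R|=0.48841 <1
  x=-2.673: |R|=0.41354 <1
  x=-6.553: |R|=1.05789 >1
  x=-6.297: |R|=1.03195 >1
  x=-6.148: |R|=1.01618 >1
So |R|<1 on (-6.0000, 0).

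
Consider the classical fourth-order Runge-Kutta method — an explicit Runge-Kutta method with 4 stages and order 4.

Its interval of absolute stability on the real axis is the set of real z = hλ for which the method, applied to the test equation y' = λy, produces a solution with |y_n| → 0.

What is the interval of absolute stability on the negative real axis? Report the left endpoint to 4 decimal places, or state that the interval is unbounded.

Test eqn y'=λy, z=hλ:
  order 4, 4-stage ⇒ R(z)=1+z+z^2/2+z^3/6+z^4/24
  (e.g. R(-0.36)=0.69772, |R|=0.69772)

Boundary: |R(x)|=1, x<0.
x=-0.36: |R|=0.6977
|R(-3.18)|=1.7775 |R(-2.82)|=1.0536 |R(-0.83)|=0.4389
Bisect:
  x_lo=-3.1679 |R|=1.7476  x_hi=-0.3339 |R|=0.7161
  mid=-1.75090 |R|=0.27891 →hi
  mid=-2.45938 |R|=0.60999 →hi
  mid=-2.81363 |R|=1.04356 →lo
  mid=-2.63650 |R|=0.79789 →hi
  mid=-2.72507 |R|=0.91293 →hi
  mid=-2.76935 |R|=0.97622 →hi
  mid=-2.79149 |R|=1.00938 →lo
  mid=-2.78042 |R|=0.99267 →hi
  ...
  [-2.78543,-2.78526] ⇒ x*=-2.7853
Interval (-2.7853, 0).

(-2.7853, 0).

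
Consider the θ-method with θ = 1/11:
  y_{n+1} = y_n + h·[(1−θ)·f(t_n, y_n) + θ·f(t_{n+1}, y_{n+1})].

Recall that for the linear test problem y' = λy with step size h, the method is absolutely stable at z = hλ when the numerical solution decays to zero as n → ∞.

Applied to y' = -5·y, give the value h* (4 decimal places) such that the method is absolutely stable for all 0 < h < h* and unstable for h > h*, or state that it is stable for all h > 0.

(-2.4444,0); λ=-5 ⇒ h* = (22/9)/5 = 0.4889.

Test eqn y'=λy, z=hλ:
  y_{n+1} = y_n + z·[10/11·y_n + 1/11·y_{n+1}] ⇒ (1 − 1/11z)y_{n+1} = (1 + 10/11z)y_n
  ⇒ R(z) = (1 + 10/11z)/(1 − 1/11z).

Boundary: |R(x)|=1, x<0.
x=-0.51: |R|=0.5126
R=−1: 1+10/11x = −1+1/11x ⇒ -9/11x=2 ⇒ x=2/(-9/11)=-2.4444
Confirm numerically:
  x=-2.115: |R|=0.77392 <1
  x=-1.638: |R|=0.42570 <1
  x=-1.335: |R|=0.19051 <1
  x=-1.107: |R|=0.00578 <1
  x=-2.906: |R|=1.29872 >1
  x=-2.486: |R|=1.02773 >1
Interval (-2.4444, 0).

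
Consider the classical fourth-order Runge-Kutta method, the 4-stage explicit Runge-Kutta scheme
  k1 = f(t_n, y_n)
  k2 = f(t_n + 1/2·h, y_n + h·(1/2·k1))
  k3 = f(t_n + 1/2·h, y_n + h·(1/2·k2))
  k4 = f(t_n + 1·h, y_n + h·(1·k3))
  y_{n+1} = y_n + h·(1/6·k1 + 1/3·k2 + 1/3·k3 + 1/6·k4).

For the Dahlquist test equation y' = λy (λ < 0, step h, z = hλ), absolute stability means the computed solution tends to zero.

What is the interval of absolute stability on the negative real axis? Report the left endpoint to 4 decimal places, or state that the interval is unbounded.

On y'=λy, z=hλ:
  order 4, 4-stage ⇒ R(z)=1+z+z^2/2+z^3/6+z^4/24
  (e.g. R(-0.44)=0.64416, |R|=0.64416)

Boundary: |R(x)|=1, x<0.
x=-0.44: |R|=0.6442
|R(-1.74)|=0.2777 |R(-1.02)|=0.3684 |R(-0.8)|=0.4517
Bisect:
  x_lo=-3.5865 |R|=3.0500  x_hi=-0.2667 |R|=0.7659
  mid=-1.92659 |R|=0.31149 →hi
  mid=-2.75652 |R|=0.95748 →hi
  mid=-3.17149 |R|=1.75646 →lo
  mid=-2.96401 |R|=1.30462 →lo
  mid=-2.86026 |R|=1.11904 →lo
  mid=-2.80839 |R|=1.03539 →lo
  mid=-2.78246 |R|=0.99573 →hi
  mid=-2.79543 |R|=1.01538 →lo
  ...
  [-2.78529,-2.78509] ⇒ x*=-2.7853
Interval (-2.7853, 0).

z∈(-2.7853,0).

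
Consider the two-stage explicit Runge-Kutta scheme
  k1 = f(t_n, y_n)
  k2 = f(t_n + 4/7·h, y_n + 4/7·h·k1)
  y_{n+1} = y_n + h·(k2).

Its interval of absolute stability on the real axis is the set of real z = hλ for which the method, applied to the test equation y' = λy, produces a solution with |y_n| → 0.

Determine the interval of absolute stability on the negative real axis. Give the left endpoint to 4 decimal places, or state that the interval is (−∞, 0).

(-1.7500, 0).

On y'=λy, z=hλ:
  k1=λy_n ⇒ h·k1=z·y_n;  k2=λ(1+4/7z)y_n ⇒ h·k2=z(1+4/7z)y_n
  y_{n+1}/y_n = 1 + z(1+4/7z) = 1 + z + 4/7z²
  Hence R(z) = 1 + z + 4/7z².

Need |R(x)|<1, x<0.
x=-0.5: |R|=0.6429
R=1: x+4/7x²=0 ⇒ x=−7/4=-1.7500; min R=1−1/(4·4/7)=0.5625>−1
Confirm numerically:
  x=-1.560: |R|=0.83063 <1
  x=-1.346: |R|=0.68927 <1
  x=-0.848: |R|=0.56292 <1
  x=-0.702: |R|=0.57960 <1
  x=-2.305: |R|=1.73101 >1
  x=-1.894: |R|=1.15585 >1
So |R|<1 on (-1.7500, 0).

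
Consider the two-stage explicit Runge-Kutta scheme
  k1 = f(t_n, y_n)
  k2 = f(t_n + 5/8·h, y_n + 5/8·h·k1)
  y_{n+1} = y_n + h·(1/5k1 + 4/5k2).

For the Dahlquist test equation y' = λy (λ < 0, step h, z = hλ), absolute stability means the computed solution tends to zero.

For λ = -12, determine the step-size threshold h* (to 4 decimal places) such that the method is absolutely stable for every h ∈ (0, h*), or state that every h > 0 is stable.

On y'=λy, z=hλ:
  k1=λy_n ⇒ h·k1=z·y_n;  k2=λ(1+5/8z)y_n ⇒ h·k2=z(1+5/8z)y_n
  y_{n+1}/y_n = 1 + 1/5z + 4/5z(1+5/8z) = 1 + z + 1/2z²
  ⇒ R(z) = 1 + z + 1/2z².

Need |R(x)|<1, x<0.
x=-0.75: |R|=0.5312
R=1: x+1/2x²=0 ⇒ x=−2=-2.0000; min R=1−1/(4·1/2)=0.5000>−1
Confirm numerically:
  x=-1.523: |R|=0.63676 <1
  x=-1.283: |R|=0.54004 <1
  x=-0.877: |R|=0.50756 <1
  x=-2.581: |R|=1.74978 >1
  x=-2.433: |R|=1.52674 >1
  x=-2.158: |R|=1.17048 >1
Interval (-2.0000, 0).

(-2.0000,0); λ=-12 ⇒ h* = (2)/12 = 0.1667.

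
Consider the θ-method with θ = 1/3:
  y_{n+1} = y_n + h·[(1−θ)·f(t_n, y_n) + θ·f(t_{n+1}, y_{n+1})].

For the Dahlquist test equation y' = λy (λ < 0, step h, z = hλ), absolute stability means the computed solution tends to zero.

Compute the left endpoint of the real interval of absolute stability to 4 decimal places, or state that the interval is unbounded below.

Test eqn y'=λy, z=hλ:
  y_{n+1} = y_n + z·[2/3·y_n + 1/3·y_{n+1}] ⇒ (1 − 1/3z)y_{n+1} = (1 + 2/3z)y_n
  R(z) = (1 + 2/3z)/(1 − 1/3z).

Solve |R(x)|<1 on ℝ⁻.
x=-1.01: |R|=0.2444
R=−1: 1+2/3x = −1+1/3x ⇒ -1/3x=2 ⇒ x=2/(-1/3)=-6.0000
Confirm numerically:
  x=-4.173: |R|=0.74529 <1
  x=-3.851: |R|=0.68632 <1
  x=-3.600: |R|=0.63636 <1
  x=-3.030: |R|=0.50746 <1
  x=-6.103: |R|=1.01131 >1
  x=-6.059: |R|=1.00651 >1
  x=-6.032: |R|=1.00354 >1
So |R|<1 on (-6.0000, 0).

z* = -6.0000.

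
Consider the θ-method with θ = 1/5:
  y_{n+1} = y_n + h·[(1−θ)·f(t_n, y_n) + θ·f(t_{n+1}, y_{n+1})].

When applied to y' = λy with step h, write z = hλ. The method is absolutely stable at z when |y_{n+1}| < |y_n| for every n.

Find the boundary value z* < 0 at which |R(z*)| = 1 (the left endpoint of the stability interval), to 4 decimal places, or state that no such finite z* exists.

Set f=λy, z=hλ:
  y_{n+1} = y_n + z·[4/5·y_n + 1/5·y_{n+1}] ⇒ (1 − 1/5z)y_{n+1} = (1 + 4/5z)y_n
  so R(z) = (1 + 4/5z)/(1 − 1/5z).

Solve |R(x)|<1 on ℝ⁻.
x=-1.45: |R|=0.1240
R=−1: 1+4/5x = −1+1/5x ⇒ -3/5x=2 ⇒ x=2/(-3/5)=-3.3333
Confirm numerically:
  x=-2.907: |R|=0.83824 <1
  x=-2.898: |R|=0.83464 <1
  x=-2.627: |R|=0.72217 <1
  x=-1.468: |R|=0.13482 <1
  x=-3.827: |R|=1.16778 >1
  x=-3.701: |R|=1.12677 >1
  x=-3.642: |R|=1.10715 >1
Interval (-3.3333, 0).

z* = -3.3333.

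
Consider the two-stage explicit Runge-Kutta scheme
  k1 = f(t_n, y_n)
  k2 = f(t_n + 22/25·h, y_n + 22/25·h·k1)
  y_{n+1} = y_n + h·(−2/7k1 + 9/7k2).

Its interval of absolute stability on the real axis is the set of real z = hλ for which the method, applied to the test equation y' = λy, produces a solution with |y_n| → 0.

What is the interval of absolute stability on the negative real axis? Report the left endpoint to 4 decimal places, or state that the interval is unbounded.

On y'=λy, z=hλ:
  k1=λy_n ⇒ h·k1=z·y_n;  k2=λ(1+22/25z)y_n ⇒ h·k2=z(1+22/25z)y_n
  y_{n+1}/y_n = 1 − 2/7z + 9/7z(1+22/25z) = 1 + z + 198/175z²
  so R(z) = 1 + z + 198/175z².

Need |R(x)|<1, x<0.
x=-0.87: |R|=0.9864
R=1: x+198/175x²=0 ⇒ x=−175/198=-0.8838; min R=1−1/(4·198/175)=0.7790>−1
Confirm numerically:
  x=-0.719: |R|=0.86590 <1
  x=-0.638: |R|=0.82254 <1
  x=-0.545: |R|=0.79106 <1
  x=-0.487: |R|=0.78134 <1
  x=-1.391: |R|=1.79818 >1
  x=-0.920: |R|=1.03764 >1
Interval (-0.8838, 0).

z∈(-0.8838,0).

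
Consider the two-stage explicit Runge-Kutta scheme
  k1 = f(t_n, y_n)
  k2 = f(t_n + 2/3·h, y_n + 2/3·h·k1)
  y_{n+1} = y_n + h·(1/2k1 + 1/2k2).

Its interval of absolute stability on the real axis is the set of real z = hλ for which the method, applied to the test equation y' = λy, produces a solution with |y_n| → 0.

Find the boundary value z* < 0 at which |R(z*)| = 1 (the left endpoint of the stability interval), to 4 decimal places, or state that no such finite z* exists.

Set f=λy, z=hλ:
  k1=λy_n ⇒ h·k1=z·y_n;  k2=λ(1+2/3z)y_n ⇒ h·k2=z(1+2/3z)y_n
  y_{n+1}/y_n = 1 + 1/2z + 1/2z(1+2/3z) = 1 + z + 1/3z²
  R(z) = 1 + z + 1/3z².

Need |R(x)|<1, x<0.
x=-1.29: |R|=0.2647
R=1: x+1/3x²=0 ⇒ x=−3=-3.0000; min R=1−1/(4·1/3)=0.2500>−1
Confirm numerically:
  x=-2.521: |R|=0.59748 <1
  x=-1.301: |R|=0.26320 <1
  x=-1.251: |R|=0.27067 <1
  x=-3.369: |R|=1.41439 >1
  x=-3.120: |R|=1.12480 >1
Stable set (-3.0000, 0).

z* = -3.0000.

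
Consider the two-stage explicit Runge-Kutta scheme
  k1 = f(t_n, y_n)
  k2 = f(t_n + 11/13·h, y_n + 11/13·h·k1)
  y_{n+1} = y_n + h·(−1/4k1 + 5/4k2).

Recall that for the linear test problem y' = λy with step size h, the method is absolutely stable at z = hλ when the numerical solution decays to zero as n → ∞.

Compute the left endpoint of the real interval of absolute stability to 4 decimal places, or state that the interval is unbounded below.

On y'=λy, z=hλ:
  k1=λy_n ⇒ h·k1=z·y_n;  k2=λ(1+11/13z)y_n ⇒ h·k2=z(1+11/13z)y_n
  y_{n+1}/y_n = 1 − 1/4z + 5/4z(1+11/13z) = 1 + z + 55/52z²
  ⇒ R(z) = 1 + z + 55/52z².

Solve |R(x)|<1 on ℝ⁻.
x=-1.47: |R|=1.8156
R=1: x+55/52x²=0 ⇒ x=−52/55=-0.9455; min R=1−1/(4·55/52)=0.7636>−1
Confirm numerically:
  x=-0.910: |R|=0.96588 <1
  x=-0.749: |R|=0.84437 <1
  x=-0.443: |R|=0.76457 <1
  x=-1.394: |R|=1.66135 >1
  x=-1.326: |R|=1.53372 >1
  x=-1.013: |R|=1.07237 >1
Interval (-0.9455, 0).

left endpoint -0.9455.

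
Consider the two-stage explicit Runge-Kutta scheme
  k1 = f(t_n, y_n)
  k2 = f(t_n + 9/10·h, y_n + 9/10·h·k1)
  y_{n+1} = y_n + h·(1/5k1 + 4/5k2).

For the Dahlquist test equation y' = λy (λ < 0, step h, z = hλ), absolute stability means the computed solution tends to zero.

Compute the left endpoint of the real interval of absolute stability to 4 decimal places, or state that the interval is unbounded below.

z* = -1.3889.

On y'=λy, z=hλ:
  k1=λy_n ⇒ h·k1=z·y_n;  k2=λ(1+9/10z)y_n ⇒ h·k2=z(1+9/10z)y_n
  y_{n+1}/y_n = 1 + 1/5z + 4/5z(1+9/10z) = 1 + z + 18/25z²
  so R(z) = 1 + z + 18/25z².

Need |R(x)|<1, x<0.
x=-1.5: |R|=1.1200
R=1: x+18/25x²=0 ⇒ x=−25/18=-1.3889; min R=1−1/(4·18/25)=0.6528>−1
Confirm numerically:
  x=-1.278: |R|=0.89796 <1
  x=-1.010: |R|=0.72447 <1
  x=-0.657: |R|=0.65379 <1
  x=-0.605: |R|=0.65854 <1
  x=-1.703: |R|=1.38515 >1
  x=-1.615: |R|=1.26292 >1
Stable set (-1.3889, 0).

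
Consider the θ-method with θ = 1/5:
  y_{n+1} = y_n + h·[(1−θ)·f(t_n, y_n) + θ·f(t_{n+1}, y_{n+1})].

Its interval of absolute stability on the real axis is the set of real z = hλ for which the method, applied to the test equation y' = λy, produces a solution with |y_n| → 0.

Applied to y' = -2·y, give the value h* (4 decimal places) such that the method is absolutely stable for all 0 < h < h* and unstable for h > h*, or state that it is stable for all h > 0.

(-3.3333,0); λ=-2 ⇒ h* = (10/3)/2 = 1.6667.

With y'=λy (z=hλ):
  y_{n+1} = y_n + z·[4/5·y_n + 1/5·y_{n+1}] ⇒ (1 − 1/5z)y_{n+1} = (1 + 4/5z)y_n
  R(z) = (1 + 4/5z)/(1 − 1/5z).

Need |R(x)|<1, x<0.
x=-0.31: |R|=0.7081
R=−1: 1+4/5x = −1+1/5x ⇒ -3/5x=2 ⇒ x=2/(-3/5)=-3.3333
Confirm numerically:
  x=-3.194: |R|=0.94899 <1
  x=-2.908: |R|=0.83864 <1
  x=-2.416: |R|=0.62891 <1
  x=-2.229: |R|=0.54171 <1
  x=-3.727: |R|=1.13533 >1
  x=-3.650: |R|=1.10983 >1
Interval (-3.3333, 0).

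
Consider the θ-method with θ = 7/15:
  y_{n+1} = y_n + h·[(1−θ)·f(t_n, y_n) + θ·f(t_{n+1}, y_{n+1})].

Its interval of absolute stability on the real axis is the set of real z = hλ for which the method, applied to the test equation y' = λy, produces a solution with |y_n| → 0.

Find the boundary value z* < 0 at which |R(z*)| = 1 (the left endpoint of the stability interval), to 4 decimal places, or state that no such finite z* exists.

left endpoint -30.0000.

On y'=λy, z=hλ:
  y_{n+1} = y_n + z·[8/15·y_n + 7/15·y_{n+1}] ⇒ (1 − 7/15z)y_{n+1} = (1 + 8/15z)y_n
  Hence R(z) = (1 + 8/15z)/(1 − 7/15z).

Find x<0 with |R(x)|<1.
x=-1.45: |R|=0.1352
R=−1: 1+8/15x = −1+7/15x ⇒ -1/15x=2 ⇒ x=2/(-1/15)=-30.0000
Confirm numerically:
  x=-26.995: |R|=0.98527 <1
  x=-26.642: |R|=0.98333 <1
  x=-21.753: |R|=0.95070 <1
  x=-13.028: |R|=0.84018 <1
  x=-30.267: |R|=1.00118 >1
  x=-30.107: |R|=1.00047 >1
Interval (-30.0000, 0).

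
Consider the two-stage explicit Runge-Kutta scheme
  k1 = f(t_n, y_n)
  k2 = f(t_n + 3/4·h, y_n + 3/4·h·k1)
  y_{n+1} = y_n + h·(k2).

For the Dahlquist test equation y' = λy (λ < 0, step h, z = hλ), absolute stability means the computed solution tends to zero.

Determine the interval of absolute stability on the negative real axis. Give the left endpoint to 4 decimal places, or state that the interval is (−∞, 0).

z∈(-1.3333,0).

Test eqn y'=λy, z=hλ:
  k1=λy_n ⇒ h·k1=z·y_n;  k2=λ(1+3/4z)y_n ⇒ h·k2=z(1+3/4z)y_n
  y_{n+1}/y_n = 1 + z(1+3/4z) = 1 + z + 3/4z²
  R(z) = 1 + z + 3/4z².

Boundary: |R(x)|=1, x<0.
x=-0.48: |R|=0.6928
R=1: x+3/4x²=0 ⇒ x=−4/3=-1.3333; min R=1−1/(4·3/4)=0.6667>−1
Confirm numerically:
  x=-1.282: |R|=0.95064 <1
  x=-1.090: |R|=0.80108 <1
  x=-1.044: |R|=0.77345 <1
  x=-0.959: |R|=0.73076 <1
  x=-1.916: |R|=1.83729 >1
  x=-1.708: |R|=1.47995 >1
  x=-1.358: |R|=1.02512 >1
So |R|<1 on (-1.3333, 0).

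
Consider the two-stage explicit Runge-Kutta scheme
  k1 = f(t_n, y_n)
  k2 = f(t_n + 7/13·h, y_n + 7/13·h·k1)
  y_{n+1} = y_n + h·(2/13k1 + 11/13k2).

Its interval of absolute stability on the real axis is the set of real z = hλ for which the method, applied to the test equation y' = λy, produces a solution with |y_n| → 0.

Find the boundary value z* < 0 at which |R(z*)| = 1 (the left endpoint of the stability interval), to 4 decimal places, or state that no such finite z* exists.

On y'=λy, z=hλ:
  k1=λy_n ⇒ h·k1=z·y_n;  k2=λ(1+7/13z)y_n ⇒ h·k2=z(1+7/13z)y_n
  y_{n+1}/y_n = 1 + 2/13z + 11/13z(1+7/13z) = 1 + z + 77/169z²
  ⇒ R(z) = 1 + z + 77/169z².

Boundary: |R(x)|=1, x<0.
x=-1.07: |R|=0.4516
R=1: x+77/169x²=0 ⇒ x=−169/77=-2.1948; min R=1−1/(4·77/169)=0.4513>−1
Confirm numerically:
  x=-1.724: |R|=0.63019 <1
  x=-1.709: |R|=0.62172 <1
  x=-1.413: |R|=0.49668 <1
  x=-1.090: |R|=0.45132 <1
  x=-2.454: |R|=1.28980 >1
  x=-2.331: |R|=1.14465 >1
Interval (-2.1948, 0).

left endpoint -2.1948.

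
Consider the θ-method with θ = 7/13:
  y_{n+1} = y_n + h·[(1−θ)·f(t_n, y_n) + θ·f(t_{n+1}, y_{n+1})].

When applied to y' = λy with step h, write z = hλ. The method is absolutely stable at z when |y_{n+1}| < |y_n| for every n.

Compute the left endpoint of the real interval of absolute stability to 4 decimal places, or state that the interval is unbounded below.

(−∞, 0) — no finite endpoint.

Set f=λy, z=hλ:
  y_{n+1} = y_n + z·[6/13·y_n + 7/13·y_{n+1}] ⇒ (1 − 7/13z)y_{n+1} = (1 + 6/13z)y_n
  so R(z) = (1 + 6/13z)/(1 − 7/13z).

Solve |R(x)|<1 on ℝ⁻.
x=-0.86: |R|=0.4122
x=-2: |R|=0.0370
x=-10: |R|=0.5663
x=-100: |R|=0.8233
θ=7/13≥1/2 ⇒ |1+6/13x|<|1−7/13x| ∀x<0 ⇒ stable on all of ℝ⁻.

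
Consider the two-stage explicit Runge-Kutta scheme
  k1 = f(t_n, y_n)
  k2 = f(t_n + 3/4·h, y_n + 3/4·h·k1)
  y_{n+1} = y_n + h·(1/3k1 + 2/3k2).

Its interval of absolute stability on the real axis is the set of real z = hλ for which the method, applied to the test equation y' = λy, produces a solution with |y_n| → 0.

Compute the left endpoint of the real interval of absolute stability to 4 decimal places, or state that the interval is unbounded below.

On y'=λy, z=hλ:
  k1=λy_n ⇒ h·k1=z·y_n;  k2=λ(1+3/4z)y_n ⇒ h·k2=z(1+3/4z)y_n
  y_{n+1}/y_n = 1 + 1/3z + 2/3z(1+3/4z) = 1 + z + 1/2z²
  ⇒ R(z) = 1 + z + 1/2z².

Boundary: |R(x)|=1, x<0.
x=-1.77: |R|=0.7964
R=1: x+1/2x²=0 ⇒ x=−2=-2.0000; min R=1−1/(4·1/2)=0.5000>−1
Confirm numerically:
  x=-1.659: |R|=0.71714 <1
  x=-1.543: |R|=0.64742 <1
  x=-1.222: |R|=0.52464 <1
  x=-2.245: |R|=1.27501 >1
  x=-2.227: |R|=1.25276 >1
Stable set (-2.0000, 0).

z* = -2.0000.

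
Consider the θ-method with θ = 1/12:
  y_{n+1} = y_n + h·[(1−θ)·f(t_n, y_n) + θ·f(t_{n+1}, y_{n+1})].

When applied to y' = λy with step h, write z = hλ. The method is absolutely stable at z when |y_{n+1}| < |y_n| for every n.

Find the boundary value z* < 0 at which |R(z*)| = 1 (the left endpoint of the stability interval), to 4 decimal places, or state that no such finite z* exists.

With y'=λy (z=hλ):
  y_{n+1} = y_n + z·[11/12·y_n + 1/12·y_{n+1}] ⇒ (1 − 1/12z)y_{n+1} = (1 + 11/12z)y_n
  so R(z) = (1 + 11/12z)/(1 − 1/12z).

Need |R(x)|<1, x<0.
x=-1.58: |R|=0.3962
R=−1: 1+11/12x = −1+1/12x ⇒ -5/6x=2 ⇒ x=2/(-5/6)=-2.4000
Confirm numerically:
  x=-2.106: |R|=0.79158 <1
  x=-1.804: |R|=0.56824 <1
  x=-1.113: |R|=0.01853 <1
  x=-2.913: |R|=1.34400 >1
  x=-2.571: |R|=1.11736 >1
  x=-2.540: |R|=1.09629 >1
So |R|<1 on (-2.4000, 0).

z* = -2.4000.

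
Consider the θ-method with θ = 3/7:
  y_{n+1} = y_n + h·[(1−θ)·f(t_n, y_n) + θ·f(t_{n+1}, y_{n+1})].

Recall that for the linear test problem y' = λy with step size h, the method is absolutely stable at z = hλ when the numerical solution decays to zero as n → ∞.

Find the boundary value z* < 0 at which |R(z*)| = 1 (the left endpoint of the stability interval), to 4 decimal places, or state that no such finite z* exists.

left endpoint -14.0000.

On y'=λy, z=hλ:
  y_{n+1} = y_n + z·[4/7·y_n + 3/7·y_{n+1}] ⇒ (1 − 3/7z)y_{n+1} = (1 + 4/7z)y_n
  ⇒ R(z) = (1 + 4/7z)/(1 − 3/7z).

Find x<0 with |R(x)|<1.
x=-0.31: |R|=0.7264
R=−1: 1+4/7x = −1+3/7x ⇒ -1/7x=2 ⇒ x=2/(-1/7)=-14.0000
Confirm numerically:
  x=-12.707: |R|=0.97134 <1
  x=-12.552: |R|=0.96757 <1
  x=-8.716: |R|=0.84059 <1
  x=-7.821: |R|=0.79716 <1
  x=-14.486: |R|=1.00963 >1
  x=-14.469: |R|=1.00930 >1
  x=-14.184: |R|=1.00371 >1
So |R|<1 on (-14.0000, 0).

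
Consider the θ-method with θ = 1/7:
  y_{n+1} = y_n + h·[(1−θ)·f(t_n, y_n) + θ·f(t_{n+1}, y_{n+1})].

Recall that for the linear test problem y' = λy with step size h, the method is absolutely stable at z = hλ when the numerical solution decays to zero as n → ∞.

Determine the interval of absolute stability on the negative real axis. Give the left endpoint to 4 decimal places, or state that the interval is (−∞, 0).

On y'=λy, z=hλ:
  y_{n+1} = y_n + z·[6/7·y_n + 1/7·y_{n+1}] ⇒ (1 − 1/7z)y_{n+1} = (1 + 6/7z)y_n
  ⇒ R(z) = (1 + 6/7z)/(1 − 1/7z).

Need |R(x)|<1, x<0.
x=-1.78: |R|=0.4191
R=−1: 1+6/7x = −1+1/7x ⇒ -5/7x=2 ⇒ x=2/(-5/7)=-2.8000
Confirm numerically:
  x=-2.382: |R|=0.77723 <1
  x=-1.497: |R|=0.23326 <1
  x=-1.437: |R|=0.19225 <1
  x=-3.335: |R|=1.25883 >1
  x=-2.824: |R|=1.01221 >1
Stable set (-2.8000, 0).

z∈(-2.8000,0).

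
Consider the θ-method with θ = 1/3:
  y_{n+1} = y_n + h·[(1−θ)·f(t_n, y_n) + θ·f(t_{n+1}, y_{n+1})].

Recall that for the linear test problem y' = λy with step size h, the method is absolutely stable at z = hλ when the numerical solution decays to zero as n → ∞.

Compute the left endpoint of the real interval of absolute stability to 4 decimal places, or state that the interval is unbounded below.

Set f=λy, z=hλ:
  y_{n+1} = y_n + z·[2/3·y_n + 1/3·y_{n+1}] ⇒ (1 − 1/3z)y_{n+1} = (1 + 2/3z)y_n
  so R(z) = (1 + 2/3z)/(1 − 1/3z).

Solve |R(x)|<1 on ℝ⁻.
x=-1.46: |R|=0.0179
R=−1: 1+2/3x = −1+1/3x ⇒ -1/3x=2 ⇒ x=2/(-1/3)=-6.0000
Confirm numerically:
  x=-3.897: |R|=0.69508 <1
  x=-3.321: |R|=0.57617 <1
  x=-3.074: |R|=0.51827 <1
  x=-6.429: |R|=1.04550 >1
  x=-6.373: |R|=1.03980 >1
  x=-6.048: |R|=1.00531 >1
So |R|<1 on (-6.0000, 0).

z* = -6.0000.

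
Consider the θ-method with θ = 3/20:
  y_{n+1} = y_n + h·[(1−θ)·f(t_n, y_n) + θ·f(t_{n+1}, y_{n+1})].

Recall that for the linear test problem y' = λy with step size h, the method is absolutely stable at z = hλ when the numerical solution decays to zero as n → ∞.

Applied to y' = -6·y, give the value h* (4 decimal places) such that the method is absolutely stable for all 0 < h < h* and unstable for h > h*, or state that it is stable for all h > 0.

(-2.8571,0); λ=-6 ⇒ h* = (20/7)/6 = 0.4762.

On y'=λy, z=hλ:
  y_{n+1} = y_n + z·[17/20·y_n + 3/20·y_{n+1}] ⇒ (1 − 3/20z)y_{n+1} = (1 + 17/20z)y_n
  ⇒ R(z) = (1 + 17/20z)/(1 − 3/20z).

Solve |R(x)|<1 on ℝ⁻.
x=-1.18: |R|=0.0025
R=−1: 1+17/20x = −1+3/20x ⇒ -7/10x=2 ⇒ x=2/(-7/10)=-2.8571
Confirm numerically:
  x=-2.327: |R|=0.72492 <1
  x=-2.170: |R|=0.63712 <1
  x=-1.508: |R|=0.22982 <1
  x=-1.426: |R|=0.17473 <1
  x=-3.269: |R|=1.19344 >1
  x=-3.224: |R|=1.17309 >1
  x=-3.043: |R|=1.08933 >1
Interval (-2.8571, 0).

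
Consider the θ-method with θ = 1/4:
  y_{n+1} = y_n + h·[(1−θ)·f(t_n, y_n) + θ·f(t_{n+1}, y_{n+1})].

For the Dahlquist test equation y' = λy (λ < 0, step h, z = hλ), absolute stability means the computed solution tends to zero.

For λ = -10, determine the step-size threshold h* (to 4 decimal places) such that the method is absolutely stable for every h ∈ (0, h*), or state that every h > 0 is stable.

(-4.0000,0); λ=-10 ⇒ h* = (4)/10 = 0.4000.

Set f=λy, z=hλ:
  y_{n+1} = y_n + z·[3/4·y_n + 1/4·y_{n+1}] ⇒ (1 − 1/4z)y_{n+1} = (1 + 3/4z)y_n
  so R(z) = (1 + 3/4z)/(1 − 1/4z).

Find x<0 with |R(x)|<1.
x=-0.46: |R|=0.5874
R=−1: 1+3/4x = −1+1/4x ⇒ -1/2x=2 ⇒ x=2/(-1/2)=-4.0000
Confirm numerically:
  x=-3.588: |R|=0.89141 <1
  x=-2.243: |R|=0.43713 <1
  x=-2.152: |R|=0.39922 <1
  x=-2.101: |R|=0.37748 <1
  x=-4.475: |R|=1.11209 >1
  x=-4.429: |R|=1.10179 >1
Stable set (-4.0000, 0).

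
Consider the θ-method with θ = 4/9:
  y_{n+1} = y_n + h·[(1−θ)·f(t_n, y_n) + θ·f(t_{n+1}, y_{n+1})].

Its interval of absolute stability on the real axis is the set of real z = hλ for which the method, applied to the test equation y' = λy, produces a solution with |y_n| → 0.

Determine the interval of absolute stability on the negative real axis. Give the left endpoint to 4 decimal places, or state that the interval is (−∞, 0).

z∈(-18.0000,0).

With y'=λy (z=hλ):
  y_{n+1} = y_n + z·[5/9·y_n + 4/9·y_{n+1}] ⇒ (1 − 4/9z)y_{n+1} = (1 + 5/9z)y_n
  Hence R(z) = (1 + 5/9z)/(1 − 4/9z).

Solve |R(x)|<1 on ℝ⁻.
x=-0.81: |R|=0.4044
R=−1: 1+5/9x = −1+4/9x ⇒ -1/9x=2 ⇒ x=2/(-1/9)=-18.0000
Confirm numerically:
  x=-15.189: |R|=0.95970 <1
  x=-14.139: |R|=0.94110 <1
  x=-12.516: |R|=0.90715 <1
  x=-11.289: |R|=0.87608 <1
  x=-18.406: |R|=1.00491 >1
  x=-18.309: |R|=1.00376 >1
So |R|<1 on (-18.0000, 0).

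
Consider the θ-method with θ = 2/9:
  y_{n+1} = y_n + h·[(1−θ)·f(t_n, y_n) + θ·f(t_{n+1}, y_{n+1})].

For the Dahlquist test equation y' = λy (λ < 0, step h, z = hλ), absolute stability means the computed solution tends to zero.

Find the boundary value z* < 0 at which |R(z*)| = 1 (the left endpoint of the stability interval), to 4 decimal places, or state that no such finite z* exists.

z* = -3.6000.

On y'=λy, z=hλ:
  y_{n+1} = y_n + z·[7/9·y_n + 2/9·y_{n+1}] ⇒ (1 − 2/9z)y_{n+1} = (1 + 7/9z)y_n
  R(z) = (1 + 7/9z)/(1 − 2/9z).

Boundary: |R(x)|=1, x<0.
x=-1.09: |R|=0.1225
R=−1: 1+7/9x = −1+2/9x ⇒ -5/9x=2 ⇒ x=2/(-5/9)=-3.6000
Confirm numerically:
  x=-3.533: |R|=0.97915 <1
  x=-2.362: |R|=0.54897 <1
  x=-2.145: |R|=0.45260 <1
  x=-1.496: |R|=0.12275 <1
  x=-4.167: |R|=1.16355 >1
  x=-4.045: |R|=1.13019 >1
Interval (-3.6000, 0).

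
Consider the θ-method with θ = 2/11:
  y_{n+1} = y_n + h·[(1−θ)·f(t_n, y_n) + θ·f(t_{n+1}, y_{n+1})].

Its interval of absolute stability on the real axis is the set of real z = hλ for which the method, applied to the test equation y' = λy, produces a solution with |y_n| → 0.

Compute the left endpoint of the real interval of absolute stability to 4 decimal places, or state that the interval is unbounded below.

With y'=λy (z=hλ):
  y_{n+1} = y_n + z·[9/11·y_n + 2/11·y_{n+1}] ⇒ (1 − 2/11z)y_{n+1} = (1 + 9/11z)y_n
  R(z) = (1 + 9/11z)/(1 − 2/11z).

Solve |R(x)|<1 on ℝ⁻.
x=-1.57: |R|=0.2214
R=−1: 1+9/11x = −1+2/11x ⇒ -7/11x=2 ⇒ x=2/(-7/11)=-3.1429
Confirm numerically:
  x=-2.361: |R|=0.65189 <1
  x=-2.145: |R|=0.54317 <1
  x=-2.115: |R|=0.52758 <1
  x=-1.614: |R|=0.24782 <1
  x=-3.601: |R|=1.17619 >1
  x=-3.561: |R|=1.16152 >1
  x=-3.348: |R|=1.08115 >1
Stable set (-3.1429, 0).

left endpoint -3.1429.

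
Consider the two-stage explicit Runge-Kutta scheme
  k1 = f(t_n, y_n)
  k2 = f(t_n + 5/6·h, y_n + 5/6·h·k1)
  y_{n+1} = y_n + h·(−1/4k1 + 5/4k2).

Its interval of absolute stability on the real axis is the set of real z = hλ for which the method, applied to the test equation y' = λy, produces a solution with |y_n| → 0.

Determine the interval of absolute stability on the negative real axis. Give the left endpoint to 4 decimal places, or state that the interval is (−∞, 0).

Set f=λy, z=hλ:
  k1=λy_n ⇒ h·k1=z·y_n;  k2=λ(1+5/6z)y_n ⇒ h·k2=z(1+5/6z)y_n
  y_{n+1}/y_n = 1 − 1/4z + 5/4z(1+5/6z) = 1 + z + 25/24z²
  ⇒ R(z) = 1 + z + 25/24z².

Need |R(x)|<1, x<0.
x=-0.9: |R|=0.9438
R=1: x+25/24x²=0 ⇒ x=−24/25=-0.9600; min R=1−1/(4·25/24)=0.7600>−1
Confirm numerically:
  x=-0.820: |R|=0.88042 <1
  x=-0.733: |R|=0.82668 <1
  x=-0.563: |R|=0.76718 <1
  x=-0.417: |R|=0.76413 <1
  x=-1.363: |R|=1.57218 >1
  x=-1.351: |R|=1.55025 >1
  x=-1.172: |R|=1.25882 >1
Interval (-0.9600, 0).

z∈(-0.9600,0).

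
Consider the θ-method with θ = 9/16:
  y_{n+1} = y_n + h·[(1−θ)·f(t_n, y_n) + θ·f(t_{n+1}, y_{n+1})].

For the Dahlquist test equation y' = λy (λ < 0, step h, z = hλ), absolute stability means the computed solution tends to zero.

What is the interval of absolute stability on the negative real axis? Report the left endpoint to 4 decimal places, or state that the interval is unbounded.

interval (−∞, 0).

With y'=λy (z=hλ):
  y_{n+1} = y_n + z·[7/16·y_n + 9/16·y_{n+1}] ⇒ (1 − 9/16z)y_{n+1} = (1 + 7/16z)y_n
  so R(z) = (1 + 7/16z)/(1 − 9/16z).

Solve |R(x)|<1 on ℝ⁻.
x=-0.8: |R|=0.4483
x=-2: |R|=0.0588
x=-10: |R|=0.5094
x=-100: |R|=0.7467
θ=9/16≥1/2 ⇒ |1+7/16x|<|1−9/16x| ∀x<0 ⇒ unbounded interval.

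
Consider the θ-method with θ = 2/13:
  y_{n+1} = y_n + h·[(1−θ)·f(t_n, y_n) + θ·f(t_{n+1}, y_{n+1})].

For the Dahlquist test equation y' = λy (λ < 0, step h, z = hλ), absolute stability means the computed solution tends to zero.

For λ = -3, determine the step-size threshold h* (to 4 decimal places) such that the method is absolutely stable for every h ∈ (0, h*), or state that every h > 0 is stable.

On y'=λy, z=hλ:
  y_{n+1} = y_n + z·[11/13·y_n + 2/13·y_{n+1}] ⇒ (1 − 2/13z)y_{n+1} = (1 + 11/13z)y_n
  Hence R(z) = (1 + 11/13z)/(1 − 2/13z).

Solve |R(x)|<1 on ℝ⁻.
x=-1.62: |R|=0.2968
R=−1: 1+11/13x = −1+2/13x ⇒ -9/13x=2 ⇒ x=2/(-9/13)=-2.8889
Confirm numerically:
  x=-1.751: |R|=0.37941 <1
  x=-1.612: |R|=0.29167 <1
  x=-1.520: |R|=0.23192 <1
  x=-3.406: |R|=1.23491 >1
  x=-3.364: |R|=1.21675 >1
Interval (-2.8889, 0).

(-2.8889,0); λ=-3 ⇒ h* = (26/9)/3 = 0.9630.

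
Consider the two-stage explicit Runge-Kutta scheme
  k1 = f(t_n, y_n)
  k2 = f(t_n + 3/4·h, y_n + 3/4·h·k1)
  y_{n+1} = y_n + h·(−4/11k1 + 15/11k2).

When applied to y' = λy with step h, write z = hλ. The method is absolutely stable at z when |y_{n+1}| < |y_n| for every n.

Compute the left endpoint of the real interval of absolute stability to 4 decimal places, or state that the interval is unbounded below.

With y'=λy (z=hλ):
  k1=λy_n ⇒ h·k1=z·y_n;  k2=λ(1+3/4z)y_n ⇒ h·k2=z(1+3/4z)y_n
  y_{n+1}/y_n = 1 − 4/11z + 15/11z(1+3/4z) = 1 + z + 45/44z²
  R(z) = 1 + z + 45/44z².

Need |R(x)|<1, x<0.
x=-0.38: |R|=0.7677
R=1: x+45/44x²=0 ⇒ x=−44/45=-0.9778; min R=1−1/(4·45/44)=0.7556>−1
Confirm numerically:
  x=-0.780: |R|=0.84223 <1
  x=-0.584: |R|=0.76481 <1
  x=-0.533: |R|=0.75755 <1
  x=-1.550: |R|=1.90710 >1
  x=-1.538: |R|=1.88120 >1
So |R|<1 on (-0.9778, 0).

left endpoint -0.9778.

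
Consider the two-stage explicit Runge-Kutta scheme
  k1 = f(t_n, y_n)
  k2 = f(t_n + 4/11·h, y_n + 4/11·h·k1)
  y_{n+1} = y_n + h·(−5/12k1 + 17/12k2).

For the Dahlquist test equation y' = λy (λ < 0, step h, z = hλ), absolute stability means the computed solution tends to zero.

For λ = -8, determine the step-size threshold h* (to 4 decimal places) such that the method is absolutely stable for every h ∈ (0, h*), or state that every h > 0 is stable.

With y'=λy (z=hλ):
  k1=λy_n ⇒ h·k1=z·y_n;  k2=λ(1+4/11z)y_n ⇒ h·k2=z(1+4/11z)y_n
  y_{n+1}/y_n = 1 − 5/12z + 17/12z(1+4/11z) = 1 + z + 17/33z²
  ⇒ R(z) = 1 + z + 17/33z².

Solve |R(x)|<1 on ℝ⁻.
x=-1.39: |R|=0.6053
R=1: x+17/33x²=0 ⇒ x=−33/17=-1.9412; min R=1−1/(4·17/33)=0.5147>−1
Confirm numerically:
  x=-1.909: |R|=0.96836 <1
  x=-1.321: |R|=0.57796 <1
  x=-0.860: |R|=0.52101 <1
  x=-2.384: |R|=1.54384 >1
  x=-2.267: |R|=1.38051 >1
  x=-1.968: |R|=1.02719 >1
So |R|<1 on (-1.9412, 0).

(-1.9412,0); λ=-8 ⇒ h* = (33/17)/8 = 0.2426.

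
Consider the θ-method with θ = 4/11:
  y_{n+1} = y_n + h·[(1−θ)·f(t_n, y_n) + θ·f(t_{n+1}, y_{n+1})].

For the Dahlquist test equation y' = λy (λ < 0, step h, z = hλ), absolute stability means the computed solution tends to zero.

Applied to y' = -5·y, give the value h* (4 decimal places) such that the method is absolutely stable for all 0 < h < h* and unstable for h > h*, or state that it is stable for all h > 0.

(-7.3333,0); λ=-5 ⇒ h* = (22/3)/5 = 1.4667.

With y'=λy (z=hλ):
  y_{n+1} = y_n + z·[7/11·y_n + 4/11·y_{n+1}] ⇒ (1 − 4/11z)y_{n+1} = (1 + 7/11z)y_n
  R(z) = (1 + 7/11z)/(1 − 4/11z).

Need |R(x)|<1, x<0.
x=-1.26: |R|=0.1359
R=−1: 1+7/11x = −1+4/11x ⇒ -3/11x=2 ⇒ x=2/(-3/11)=-7.3333
Confirm numerically:
  x=-7.072: |R|=0.98004 <1
  x=-5.039: |R|=0.77908 <1
  x=-4.736: |R|=0.73978 <1
  x=-4.716: |R|=0.73707 <1
  x=-7.827: |R|=1.03501 >1
  x=-7.795: |R|=1.03284 >1
Stable set (-7.3333, 0).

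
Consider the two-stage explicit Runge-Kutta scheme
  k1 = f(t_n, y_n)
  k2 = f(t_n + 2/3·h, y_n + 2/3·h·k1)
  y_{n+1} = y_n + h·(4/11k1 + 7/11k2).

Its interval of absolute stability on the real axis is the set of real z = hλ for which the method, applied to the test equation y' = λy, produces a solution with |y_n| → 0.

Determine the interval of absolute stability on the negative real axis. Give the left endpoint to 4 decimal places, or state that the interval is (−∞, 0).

z∈(-2.3571,0).

With y'=λy (z=hλ):
  k1=λy_n ⇒ h·k1=z·y_n;  k2=λ(1+2/3z)y_n ⇒ h·k2=z(1+2/3z)y_n
  y_{n+1}/y_n = 1 + 4/11z + 7/11z(1+2/3z) = 1 + z + 14/33z²
  ⇒ R(z) = 1 + z + 14/33z².

Solve |R(x)|<1 on ℝ⁻.
x=-0.8: |R|=0.4715
R=1: x+14/33x²=0 ⇒ x=−33/14=-2.3571; min R=1−1/(4·14/33)=0.4107>−1
Confirm numerically:
  x=-1.685: |R|=0.51952 <1
  x=-1.547: |R|=0.46830 <1
  x=-0.994: |R|=0.42517 <1
  x=-0.963: |R|=0.43043 <1
  x=-2.746: |R|=1.45301 >1
  x=-2.682: |R|=1.36963 >1
  x=-2.507: |R|=1.15938 >1
Stable set (-2.3571, 0).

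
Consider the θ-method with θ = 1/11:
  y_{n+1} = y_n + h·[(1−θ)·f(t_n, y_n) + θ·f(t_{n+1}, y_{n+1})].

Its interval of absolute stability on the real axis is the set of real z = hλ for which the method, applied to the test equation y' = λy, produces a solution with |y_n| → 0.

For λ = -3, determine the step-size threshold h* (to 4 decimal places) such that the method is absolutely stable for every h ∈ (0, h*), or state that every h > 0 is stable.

On y'=λy, z=hλ:
  y_{n+1} = y_n + z·[10/11·y_n + 1/11·y_{n+1}] ⇒ (1 − 1/11z)y_{n+1} = (1 + 10/11z)y_n
  R(z) = (1 + 10/11z)/(1 − 1/11z).

Boundary: |R(x)|=1, x<0.
x=-1.35: |R|=0.2024
R=−1: 1+10/11x = −1+1/11x ⇒ -9/11x=2 ⇒ x=2/(-9/11)=-2.4444
Confirm numerically:
  x=-2.192: |R|=0.82777 <1
  x=-1.812: |R|=0.55573 <1
  x=-1.018: |R|=0.06823 <1
  x=-2.755: |R|=1.20320 >1
  x=-2.699: |R|=1.16724 >1
  x=-2.691: |R|=1.16208 >1
So |R|<1 on (-2.4444, 0).

(-2.4444,0); λ=-3 ⇒ h* = (22/9)/3 = 0.8148.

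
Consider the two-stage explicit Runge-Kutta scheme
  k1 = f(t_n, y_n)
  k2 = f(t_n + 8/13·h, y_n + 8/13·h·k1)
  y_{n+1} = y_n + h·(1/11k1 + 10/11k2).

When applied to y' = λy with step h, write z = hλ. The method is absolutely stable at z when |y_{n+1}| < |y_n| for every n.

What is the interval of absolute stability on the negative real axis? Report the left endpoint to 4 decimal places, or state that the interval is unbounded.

On y'=λy, z=hλ:
  k1=λy_n ⇒ h·k1=z·y_n;  k2=λ(1+8/13z)y_n ⇒ h·k2=z(1+8/13z)y_n
  y_{n+1}/y_n = 1 + 1/11z + 10/11z(1+8/13z) = 1 + z + 80/143z²
  Hence R(z) = 1 + z + 80/143z².

Find x<0 with |R(x)|<1.
x=-0.52: |R|=0.6313
R=1: x+80/143x²=0 ⇒ x=−143/80=-1.7875; min R=1−1/(4·80/143)=0.5531>−1
Confirm numerically:
  x=-1.336: |R|=0.66254 <1
  x=-1.126: |R|=0.58330 <1
  x=-0.988: |R|=0.55809 <1
  x=-2.242: |R|=1.57006 >1
  x=-2.153: |R|=1.44024 >1
  x=-2.018: |R|=1.26022 >1
Interval (-1.7875, 0).

(-1.7875, 0).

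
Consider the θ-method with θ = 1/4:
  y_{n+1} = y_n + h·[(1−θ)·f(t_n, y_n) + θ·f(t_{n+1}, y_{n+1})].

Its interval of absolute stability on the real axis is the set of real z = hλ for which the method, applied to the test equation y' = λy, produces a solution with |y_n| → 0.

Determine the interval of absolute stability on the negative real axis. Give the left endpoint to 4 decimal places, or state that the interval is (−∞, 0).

On y'=λy, z=hλ:
  y_{n+1} = y_n + z·[3/4·y_n + 1/4·y_{n+1}] ⇒ (1 − 1/4z)y_{n+1} = (1 + 3/4z)y_n
  ⇒ R(z) = (1 + 3/4z)/(1 − 1/4z).

Need |R(x)|<1, x<0.
x=-0.78: |R|=0.3473
R=−1: 1+3/4x = −1+1/4x ⇒ -1/2x=2 ⇒ x=2/(-1/2)=-4.0000
Confirm numerically:
  x=-2.939: |R|=0.69419 <1
  x=-2.866: |R|=0.66968 <1
  x=-2.010: |R|=0.33777 <1
  x=-4.481: |R|=1.11343 >1
  x=-4.305: |R|=1.07345 >1
  x=-4.057: |R|=1.01415 >1
So |R|<1 on (-4.0000, 0).

(-4.0000, 0).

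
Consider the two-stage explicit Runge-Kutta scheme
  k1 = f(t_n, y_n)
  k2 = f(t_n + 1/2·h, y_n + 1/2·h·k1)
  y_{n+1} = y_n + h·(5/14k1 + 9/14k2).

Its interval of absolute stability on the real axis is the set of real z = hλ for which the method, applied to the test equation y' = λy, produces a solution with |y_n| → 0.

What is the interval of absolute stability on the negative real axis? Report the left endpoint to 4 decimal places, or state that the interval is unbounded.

Test eqn y'=λy, z=hλ:
  k1=λy_n ⇒ h·k1=z·y_n;  k2=λ(1+1/2z)y_n ⇒ h·k2=z(1+1/2z)y_n
  y_{n+1}/y_n = 1 + 5/14z + 9/14z(1+1/2z) = 1 + z + 9/28z²
  Hence R(z) = 1 + z + 9/28z².

Boundary: |R(x)|=1, x<0.
x=-1.69: |R|=0.2280
R=1: x+9/28x²=0 ⇒ x=−28/9=-3.1111; min R=1−1/(4·9/28)=0.2222>−1
Confirm numerically:
  x=-1.885: |R|=0.25711 <1
  x=-1.858: |R|=0.25162 <1
  x=-1.363: |R|=0.23414 <1
  x=-3.466: |R|=1.39537 >1
  x=-3.159: |R|=1.04863 >1
So |R|<1 on (-3.1111, 0).

z∈(-3.1111,0).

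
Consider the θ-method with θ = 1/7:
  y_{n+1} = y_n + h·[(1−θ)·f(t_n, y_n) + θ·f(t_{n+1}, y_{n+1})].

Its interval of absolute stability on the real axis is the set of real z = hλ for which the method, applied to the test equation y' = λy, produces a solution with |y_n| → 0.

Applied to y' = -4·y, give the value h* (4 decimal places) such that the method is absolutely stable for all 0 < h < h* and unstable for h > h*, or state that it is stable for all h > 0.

Test eqn y'=λy, z=hλ:
  y_{n+1} = y_n + z·[6/7·y_n + 1/7·y_{n+1}] ⇒ (1 − 1/7z)y_{n+1} = (1 + 6/7z)y_n
  so R(z) = (1 + 6/7z)/(1 − 1/7z).

Find x<0 with |R(x)|<1.
x=-1.6: |R|=0.3023
R=−1: 1+6/7x = −1+1/7x ⇒ -5/7x=2 ⇒ x=2/(-5/7)=-2.8000
Confirm numerically:
  x=-2.740: |R|=0.96920 <1
  x=-1.749: |R|=0.39936 <1
  x=-1.735: |R|=0.39038 <1
  x=-1.491: |R|=0.22918 <1
  x=-2.976: |R|=1.08821 >1
  x=-2.933: |R|=1.06695 >1
So |R|<1 on (-2.8000, 0).

(-2.8000,0); λ=-4 ⇒ h* = (14/5)/4 = 0.7000.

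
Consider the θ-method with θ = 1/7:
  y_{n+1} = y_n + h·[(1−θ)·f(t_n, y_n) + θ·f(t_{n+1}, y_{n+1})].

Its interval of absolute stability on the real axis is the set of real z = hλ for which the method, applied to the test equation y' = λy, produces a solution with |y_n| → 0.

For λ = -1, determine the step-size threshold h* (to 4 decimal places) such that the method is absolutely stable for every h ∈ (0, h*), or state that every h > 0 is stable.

(-2.8000,0); λ=-1 ⇒ h* = (14/5)/1 = 2.8000.

Test eqn y'=λy, z=hλ:
  y_{n+1} = y_n + z·[6/7·y_n + 1/7·y_{n+1}] ⇒ (1 − 1/7z)y_{n+1} = (1 + 6/7z)y_n
  so R(z) = (1 + 6/7z)/(1 − 1/7z).

Find x<0 with |R(x)|<1.
x=-1.28: |R|=0.0821
R=−1: 1+6/7x = −1+1/7x ⇒ -5/7x=2 ⇒ x=2/(-5/7)=-2.8000
Confirm numerically:
  x=-2.539: |R|=0.86319 <1
  x=-2.274: |R|=0.71641 <1
  x=-1.199: |R|=0.02366 <1
  x=-3.189: |R|=1.19089 >1
  x=-3.179: |R|=1.18617 >1
So |R|<1 on (-2.8000, 0).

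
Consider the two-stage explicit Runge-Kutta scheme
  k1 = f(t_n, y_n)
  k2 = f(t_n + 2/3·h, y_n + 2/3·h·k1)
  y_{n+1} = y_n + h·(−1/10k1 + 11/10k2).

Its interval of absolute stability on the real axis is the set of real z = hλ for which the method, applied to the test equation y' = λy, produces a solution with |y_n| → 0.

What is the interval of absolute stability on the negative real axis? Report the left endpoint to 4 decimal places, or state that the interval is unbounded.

Set f=λy, z=hλ:
  k1=λy_n ⇒ h·k1=z·y_n;  k2=λ(1+2/3z)y_n ⇒ h·k2=z(1+2/3z)y_n
  y_{n+1}/y_n = 1 − 1/10z + 11/10z(1+2/3z) = 1 + z + 11/15z²
  so R(z) = 1 + z + 11/15z².

Boundary: |R(x)|=1, x<0.
x=-1.59: |R|=1.2639
R=1: x+11/15x²=0 ⇒ x=−15/11=-1.3636; min R=1−1/(4·11/15)=0.6591>−1
Confirm numerically:
  x=-1.336: |R|=0.97292 <1
  x=-1.101: |R|=0.78795 <1
  x=-0.848: |R|=0.67934 <1
  x=-0.577: |R|=0.66715 <1
  x=-1.815: |R|=1.60076 >1
  x=-1.405: |R|=1.04262 >1
Stable set (-1.3636, 0).

(-1.3636, 0).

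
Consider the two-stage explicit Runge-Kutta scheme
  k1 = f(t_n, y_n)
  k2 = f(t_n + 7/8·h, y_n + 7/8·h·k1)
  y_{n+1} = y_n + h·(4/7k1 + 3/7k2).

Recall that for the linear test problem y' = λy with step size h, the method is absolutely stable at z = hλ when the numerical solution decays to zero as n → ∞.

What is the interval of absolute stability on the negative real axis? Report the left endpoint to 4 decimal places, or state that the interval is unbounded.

With y'=λy (z=hλ):
  k1=λy_n ⇒ h·k1=z·y_n;  k2=λ(1+7/8z)y_n ⇒ h·k2=z(1+7/8z)y_n
  y_{n+1}/y_n = 1 + 4/7z + 3/7z(1+7/8z) = 1 + z + 3/8z²
  so R(z) = 1 + z + 3/8z².

Need |R(x)|<1, x<0.
x=-1.28: |R|=0.3344
R=1: x+3/8x²=0 ⇒ x=−8/3=-2.6667; min R=1−1/(4·3/8)=0.3333>−1
Confirm numerically:
  x=-2.598: |R|=0.93310 <1
  x=-1.706: |R|=0.38541 <1
  x=-1.476: |R|=0.34097 <1
  x=-3.167: |R|=1.59421 >1
  x=-2.732: |R|=1.06693 >1
So |R|<1 on (-2.6667, 0).

z∈(-2.6667,0).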